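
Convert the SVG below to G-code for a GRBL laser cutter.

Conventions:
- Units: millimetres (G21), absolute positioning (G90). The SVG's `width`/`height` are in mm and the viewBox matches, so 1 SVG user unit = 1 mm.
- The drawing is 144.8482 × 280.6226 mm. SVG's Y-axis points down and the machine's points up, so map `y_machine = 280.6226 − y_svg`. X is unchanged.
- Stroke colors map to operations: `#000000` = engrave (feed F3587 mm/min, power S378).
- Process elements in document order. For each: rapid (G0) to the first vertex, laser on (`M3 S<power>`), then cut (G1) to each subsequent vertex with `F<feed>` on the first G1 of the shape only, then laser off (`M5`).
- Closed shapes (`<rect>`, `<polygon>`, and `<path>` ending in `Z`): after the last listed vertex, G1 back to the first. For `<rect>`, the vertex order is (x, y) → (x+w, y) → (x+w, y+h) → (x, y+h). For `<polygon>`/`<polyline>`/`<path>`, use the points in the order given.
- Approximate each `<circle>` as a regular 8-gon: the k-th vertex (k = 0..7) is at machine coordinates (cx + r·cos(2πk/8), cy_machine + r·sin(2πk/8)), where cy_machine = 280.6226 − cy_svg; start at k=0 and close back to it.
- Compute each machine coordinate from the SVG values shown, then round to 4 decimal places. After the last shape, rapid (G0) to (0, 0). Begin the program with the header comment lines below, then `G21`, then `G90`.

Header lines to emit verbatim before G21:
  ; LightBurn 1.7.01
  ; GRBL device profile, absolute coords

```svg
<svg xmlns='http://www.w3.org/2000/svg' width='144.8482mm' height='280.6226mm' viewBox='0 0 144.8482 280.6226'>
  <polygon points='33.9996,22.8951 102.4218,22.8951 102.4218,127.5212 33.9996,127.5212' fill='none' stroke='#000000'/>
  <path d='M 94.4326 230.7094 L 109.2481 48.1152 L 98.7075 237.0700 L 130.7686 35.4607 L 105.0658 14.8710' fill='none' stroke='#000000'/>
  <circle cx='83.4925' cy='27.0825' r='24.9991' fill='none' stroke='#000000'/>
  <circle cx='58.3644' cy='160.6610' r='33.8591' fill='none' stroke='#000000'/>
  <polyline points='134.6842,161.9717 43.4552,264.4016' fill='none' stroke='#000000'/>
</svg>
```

; LightBurn 1.7.01
; GRBL device profile, absolute coords
G21
G90
G0 X33.9996 Y257.7275
M3 S378
G1 X102.4218 Y257.7275 F3587
G1 X102.4218 Y153.1014
G1 X33.9996 Y153.1014
G1 X33.9996 Y257.7275
M5
G0 X94.4326 Y49.9132
M3 S378
G1 X109.2481 Y232.5074 F3587
G1 X98.7075 Y43.5526
G1 X130.7686 Y245.1619
G1 X105.0658 Y265.7516
M5
G0 X108.4916 Y253.5401
M3 S378
G1 X101.1695 Y271.2171 F3587
G1 X83.4925 Y278.5392
G1 X65.8155 Y271.2171
G1 X58.4934 Y253.5401
G1 X65.8155 Y235.8631
G1 X83.4925 Y228.5410
G1 X101.1695 Y235.8631
G1 X108.4916 Y253.5401
M5
G0 X92.2235 Y119.9616
M3 S378
G1 X82.3064 Y143.9036 F3587
G1 X58.3644 Y153.8207
G1 X34.4224 Y143.9036
G1 X24.5053 Y119.9616
G1 X34.4224 Y96.0196
G1 X58.3644 Y86.1025
G1 X82.3064 Y96.0196
G1 X92.2235 Y119.9616
M5
G0 X134.6842 Y118.6509
M3 S378
G1 X43.4552 Y16.2210 F3587
M5
G0 X0.0000 Y0.0000

viewBox `0 0 144.8482 280.6226` with mm width/height → 1 unit = 1 mm. Flip: y_m = 280.6226 − y_svg.

**Shape 1** — `<polygon>` rectangle, stroke `#000000` → engrave (S378, F3587). Machine vertices: (33.9996,257.7275) → (102.4218,257.7275) → (102.4218,153.1014) → (33.9996,153.1014) → (33.9996,257.7275). Closed: final G1 returns to the first vertex.

**Shape 2** — `<path>` open polyline, stroke `#000000` → engrave (S378, F3587). Machine vertices: (94.4326,49.9132) → (109.2481,232.5074) → (98.7075,43.5526) → (130.7686,245.1619) → (105.0658,265.7516). Open path.

**Shape 3** — `<circle>` circle, stroke `#000000` → engrave (S378, F3587). Machine vertices: (108.4916,253.5401) → (101.1695,271.2171) → (83.4925,278.5392) → (65.8155,271.2171) → (58.4934,253.5401) → (65.8155,235.8631) → (83.4925,228.5410) → (101.1695,235.8631) → (108.4916,253.5401). Closed: final G1 returns to the first vertex.

**Shape 4** — `<circle>` circle, stroke `#000000` → engrave (S378, F3587). Machine vertices: (92.2235,119.9616) → (82.3064,143.9036) → (58.3644,153.8207) → (34.4224,143.9036) → (24.5053,119.9616) → (34.4224,96.0196) → (58.3644,86.1025) → (82.3064,96.0196) → (92.2235,119.9616). Closed: final G1 returns to the first vertex.

**Shape 5** — `<polyline>` line segment, stroke `#000000` → engrave (S378, F3587). Machine vertices: (134.6842,118.6509) → (43.4552,16.2210). Open path.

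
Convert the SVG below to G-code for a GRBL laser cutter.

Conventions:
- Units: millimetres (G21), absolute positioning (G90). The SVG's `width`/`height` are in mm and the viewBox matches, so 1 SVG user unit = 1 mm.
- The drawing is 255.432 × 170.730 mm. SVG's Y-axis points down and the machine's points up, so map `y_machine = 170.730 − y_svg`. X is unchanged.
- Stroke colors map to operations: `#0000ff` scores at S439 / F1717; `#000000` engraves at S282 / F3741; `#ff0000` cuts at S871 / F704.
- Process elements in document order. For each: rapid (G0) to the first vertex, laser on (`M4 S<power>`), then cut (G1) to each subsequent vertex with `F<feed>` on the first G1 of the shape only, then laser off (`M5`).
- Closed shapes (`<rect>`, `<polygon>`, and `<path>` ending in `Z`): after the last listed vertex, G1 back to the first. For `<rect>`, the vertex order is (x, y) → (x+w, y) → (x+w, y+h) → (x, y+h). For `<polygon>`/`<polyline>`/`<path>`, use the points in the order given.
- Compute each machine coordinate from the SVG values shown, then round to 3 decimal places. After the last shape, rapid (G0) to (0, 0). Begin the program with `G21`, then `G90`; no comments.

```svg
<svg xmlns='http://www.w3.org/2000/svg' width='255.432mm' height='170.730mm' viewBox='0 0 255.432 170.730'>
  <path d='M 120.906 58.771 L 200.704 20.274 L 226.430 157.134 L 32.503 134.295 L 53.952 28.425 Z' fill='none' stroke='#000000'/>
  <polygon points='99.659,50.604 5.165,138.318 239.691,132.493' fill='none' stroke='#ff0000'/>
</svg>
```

Since the viewBox matches the mm dimensions, user units are millimetres directly. The only transform is the Y-flip y_m = 170.730 − y_svg.

Shape 1 is a closed polygon drawn with `<path>`. Its stroke #000000 means engrave at S282, F3741. After flipping Y the toolpath is (120.906,111.959) → (200.704,150.456) → (226.430,13.596) → (32.503,36.435) → (53.952,142.305) → (120.906,111.959), returning to the start.

Shape 2 is a closed polygon drawn with `<polygon>`. Its stroke #ff0000 means cut at S871, F704. After flipping Y the toolpath is (99.659,120.126) → (5.165,32.412) → (239.691,38.237) → (99.659,120.126), returning to the start.

G21
G90
G0 X120.906 Y111.959
M4 S282
G1 X200.704 Y150.456 F3741
G1 X226.430 Y13.596
G1 X32.503 Y36.435
G1 X53.952 Y142.305
G1 X120.906 Y111.959
M5
G0 X99.659 Y120.126
M4 S871
G1 X5.165 Y32.412 F704
G1 X239.691 Y38.237
G1 X99.659 Y120.126
M5
G0 X0.000 Y0.000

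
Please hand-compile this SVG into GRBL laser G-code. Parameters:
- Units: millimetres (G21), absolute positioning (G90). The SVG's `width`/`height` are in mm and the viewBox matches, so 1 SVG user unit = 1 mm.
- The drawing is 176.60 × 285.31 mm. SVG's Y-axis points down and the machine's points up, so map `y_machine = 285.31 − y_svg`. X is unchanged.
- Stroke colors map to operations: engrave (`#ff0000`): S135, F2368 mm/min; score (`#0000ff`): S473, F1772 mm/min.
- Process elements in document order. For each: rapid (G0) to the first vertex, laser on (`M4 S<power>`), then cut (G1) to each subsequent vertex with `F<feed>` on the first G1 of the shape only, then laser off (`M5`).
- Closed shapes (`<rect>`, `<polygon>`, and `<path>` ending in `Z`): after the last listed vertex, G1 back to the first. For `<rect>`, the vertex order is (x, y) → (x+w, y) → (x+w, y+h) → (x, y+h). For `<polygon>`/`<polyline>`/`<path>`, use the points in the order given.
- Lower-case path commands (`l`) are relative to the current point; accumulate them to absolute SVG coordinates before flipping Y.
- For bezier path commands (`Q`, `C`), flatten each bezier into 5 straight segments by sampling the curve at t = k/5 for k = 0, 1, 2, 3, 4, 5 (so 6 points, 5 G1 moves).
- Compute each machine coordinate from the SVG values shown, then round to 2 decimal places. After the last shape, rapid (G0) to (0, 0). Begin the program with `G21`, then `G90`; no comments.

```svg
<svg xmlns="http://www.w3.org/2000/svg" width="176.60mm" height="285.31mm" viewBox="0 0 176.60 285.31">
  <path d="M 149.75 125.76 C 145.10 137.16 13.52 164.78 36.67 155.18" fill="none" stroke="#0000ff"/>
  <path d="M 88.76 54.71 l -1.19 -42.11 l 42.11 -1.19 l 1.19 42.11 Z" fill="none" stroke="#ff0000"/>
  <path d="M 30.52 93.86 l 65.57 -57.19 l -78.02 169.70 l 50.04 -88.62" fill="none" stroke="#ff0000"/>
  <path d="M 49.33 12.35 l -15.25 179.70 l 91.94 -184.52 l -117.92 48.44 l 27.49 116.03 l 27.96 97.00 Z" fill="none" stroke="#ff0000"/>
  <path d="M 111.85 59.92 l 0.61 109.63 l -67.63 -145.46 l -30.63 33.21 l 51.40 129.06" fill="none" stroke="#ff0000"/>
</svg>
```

G21
G90
G0 X149.75 Y159.55
M4 S473
G1 X133.98 Y151.19 F1772
G1 X101.27 Y141.50
G1 X65.13 Y133.06
G1 X39.09 Y128.41
G1 X36.67 Y130.13
M5
G0 X88.76 Y230.60
M4 S135
G1 X87.57 Y272.71 F2368
G1 X129.68 Y273.90
G1 X130.87 Y231.79
G1 X88.76 Y230.60
M5
G0 X30.52 Y191.45
M4 S135
G1 X96.09 Y248.64 F2368
G1 X18.07 Y78.94
G1 X68.11 Y167.56
M5
G0 X49.33 Y272.96
M4 S135
G1 X34.08 Y93.26 F2368
G1 X126.02 Y277.78
G1 X8.10 Y229.34
G1 X35.59 Y113.31
G1 X63.55 Y16.31
G1 X49.33 Y272.96
M5
G0 X111.85 Y225.39
M4 S135
G1 X112.46 Y115.76 F2368
G1 X44.83 Y261.22
G1 X14.20 Y228.01
G1 X65.60 Y98.95
M5
G0 X0.00 Y0.00

Since the viewBox matches the mm dimensions, user units are millimetres directly. The only transform is the Y-flip y_m = 285.31 − y_svg.

Shape 1 is a cubic bezier drawn with `<path>`. Its stroke #0000ff means score at S473, F1772. After flipping Y the toolpath is (149.75,159.55) → (133.98,151.19) → (101.27,141.50) → (65.13,133.06) → (39.09,128.41) → (36.67,130.13).

Shape 2 is a regular polygon drawn with `<path>`. Its stroke #ff0000 means engrave at S135, F2368. After flipping Y the toolpath is (88.76,230.60) → (87.57,272.71) → (129.68,273.90) → (130.87,231.79) → (88.76,230.60), returning to the start.

Shape 3 is a open polyline drawn with `<path>`. Its stroke #ff0000 means engrave at S135, F2368. After flipping Y the toolpath is (30.52,191.45) → (96.09,248.64) → (18.07,78.94) → (68.11,167.56).

Shape 4 is a closed polygon drawn with `<path>`. Its stroke #ff0000 means engrave at S135, F2368. After flipping Y the toolpath is (49.33,272.96) → (34.08,93.26) → (126.02,277.78) → (8.10,229.34) → (35.59,113.31) → (63.55,16.31) → (49.33,272.96), returning to the start.

Shape 5 is a open polyline drawn with `<path>`. Its stroke #ff0000 means engrave at S135, F2368. After flipping Y the toolpath is (111.85,225.39) → (112.46,115.76) → (44.83,261.22) → (14.20,228.01) → (65.60,98.95).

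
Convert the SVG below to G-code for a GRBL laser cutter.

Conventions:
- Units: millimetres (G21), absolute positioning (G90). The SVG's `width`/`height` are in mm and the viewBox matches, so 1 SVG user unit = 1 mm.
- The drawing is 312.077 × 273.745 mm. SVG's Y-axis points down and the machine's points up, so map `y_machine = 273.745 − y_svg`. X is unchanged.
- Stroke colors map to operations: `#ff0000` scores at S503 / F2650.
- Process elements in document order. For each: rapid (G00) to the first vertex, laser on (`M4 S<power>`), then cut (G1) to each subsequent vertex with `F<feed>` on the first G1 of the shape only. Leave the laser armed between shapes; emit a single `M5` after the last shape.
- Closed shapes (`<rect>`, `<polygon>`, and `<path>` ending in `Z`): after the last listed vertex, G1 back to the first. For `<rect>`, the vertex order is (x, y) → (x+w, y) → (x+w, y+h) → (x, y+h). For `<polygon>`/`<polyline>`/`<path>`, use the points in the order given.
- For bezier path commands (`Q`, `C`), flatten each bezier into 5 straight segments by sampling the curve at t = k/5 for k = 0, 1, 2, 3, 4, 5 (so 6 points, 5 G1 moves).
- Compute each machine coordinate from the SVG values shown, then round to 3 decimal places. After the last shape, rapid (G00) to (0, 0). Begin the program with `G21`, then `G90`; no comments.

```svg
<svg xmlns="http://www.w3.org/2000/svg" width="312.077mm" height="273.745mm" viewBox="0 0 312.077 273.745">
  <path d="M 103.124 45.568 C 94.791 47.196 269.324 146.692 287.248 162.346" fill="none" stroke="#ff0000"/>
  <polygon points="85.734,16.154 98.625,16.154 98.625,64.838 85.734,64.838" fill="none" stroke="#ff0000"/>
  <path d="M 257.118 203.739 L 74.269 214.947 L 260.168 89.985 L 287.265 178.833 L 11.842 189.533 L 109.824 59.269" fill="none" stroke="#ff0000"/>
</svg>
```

G21
G90
G00 X103.124 Y228.177
M4 S503
G1 X117.352 Y216.910 F2650
G1 X159.174 Y190.876
G1 X212.293 Y158.799
G1 X260.416 Y129.399
G1 X287.248 Y111.399
G00 X85.734 Y257.591
M4 S503
G1 X98.625 Y257.591 F2650
G1 X98.625 Y208.907
G1 X85.734 Y208.907
G1 X85.734 Y257.591
G00 X257.118 Y70.006
M4 S503
G1 X74.269 Y58.798 F2650
G1 X260.168 Y183.760
G1 X287.265 Y94.912
G1 X11.842 Y84.212
G1 X109.824 Y214.476
M5
G00 X0.000 Y0.000

1 u = 1 mm; y_m = 273.745 − y.

[1] `<path>` cubic bezier, #ff0000→score S503 F2650: (103.124,228.177) → (117.352,216.910) → (159.174,190.876) → (212.293,158.799) → (260.416,129.399) → (287.248,111.399)

[2] `<polygon>` rectangle, #ff0000→score S503 F2650: (85.734,257.591) → (98.625,257.591) → (98.625,208.907) → (85.734,208.907) → (85.734,257.591) (closed)

[3] `<path>` open polyline, #ff0000→score S503 F2650: (257.118,70.006) → (74.269,58.798) → (260.168,183.760) → (287.265,94.912) → (11.842,84.212) → (109.824,214.476)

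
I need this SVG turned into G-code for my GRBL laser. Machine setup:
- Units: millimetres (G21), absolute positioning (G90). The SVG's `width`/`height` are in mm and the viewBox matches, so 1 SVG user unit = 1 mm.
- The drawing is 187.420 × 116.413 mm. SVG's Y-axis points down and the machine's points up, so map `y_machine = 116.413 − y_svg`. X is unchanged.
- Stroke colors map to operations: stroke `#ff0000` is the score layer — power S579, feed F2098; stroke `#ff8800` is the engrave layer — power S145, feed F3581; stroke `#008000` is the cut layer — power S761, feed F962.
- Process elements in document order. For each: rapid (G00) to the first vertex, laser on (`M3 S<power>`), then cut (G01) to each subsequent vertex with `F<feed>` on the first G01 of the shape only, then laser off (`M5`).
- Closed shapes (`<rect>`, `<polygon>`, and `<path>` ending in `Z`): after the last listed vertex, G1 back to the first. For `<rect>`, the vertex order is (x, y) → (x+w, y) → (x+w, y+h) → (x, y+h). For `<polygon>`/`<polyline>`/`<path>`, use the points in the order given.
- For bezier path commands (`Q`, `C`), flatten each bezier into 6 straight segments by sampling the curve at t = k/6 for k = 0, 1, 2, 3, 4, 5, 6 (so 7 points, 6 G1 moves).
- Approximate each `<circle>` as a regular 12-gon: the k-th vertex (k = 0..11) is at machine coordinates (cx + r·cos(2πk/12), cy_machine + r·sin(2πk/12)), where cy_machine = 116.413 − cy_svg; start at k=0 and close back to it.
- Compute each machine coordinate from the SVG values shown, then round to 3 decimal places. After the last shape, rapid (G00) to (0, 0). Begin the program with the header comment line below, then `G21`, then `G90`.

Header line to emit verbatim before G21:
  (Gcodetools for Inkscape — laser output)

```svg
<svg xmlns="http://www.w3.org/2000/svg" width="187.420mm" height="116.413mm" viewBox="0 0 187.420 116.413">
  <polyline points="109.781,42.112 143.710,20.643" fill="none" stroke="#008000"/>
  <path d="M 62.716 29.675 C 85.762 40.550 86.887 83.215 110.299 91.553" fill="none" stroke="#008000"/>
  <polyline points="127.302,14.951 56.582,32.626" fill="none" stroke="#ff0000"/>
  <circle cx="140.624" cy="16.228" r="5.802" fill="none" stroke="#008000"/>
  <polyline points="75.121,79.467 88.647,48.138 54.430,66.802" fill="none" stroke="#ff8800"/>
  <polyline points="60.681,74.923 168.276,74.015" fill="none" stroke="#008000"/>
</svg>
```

viewBox `0 0 187.420 116.413` with mm width/height → 1 unit = 1 mm. Flip: y_m = 116.413 − y_svg.

**Shape 1** — `<polyline>` line segment, stroke `#008000` → cut (S761, F962). Machine vertices: (109.781,74.301) → (143.710,95.770). Open path.

**Shape 2** — `<path>` cubic bezier, stroke `#008000` → cut (S761, F962). Control points (SVG): P0=(62.716,29.675), P1=(85.762,40.550), P2=(86.887,83.215), P3=(110.299,91.553); sampled at t=k/6. Machine vertices: (62.716,86.738) → (72.617,78.957) → (80.092,67.715) → (86.370,54.848) → (92.679,42.192) → (100.246,31.583) → (110.299,24.860). Open path.

**Shape 3** — `<polyline>` line segment, stroke `#ff0000` → score (S579, F2098). Machine vertices: (127.302,101.462) → (56.582,83.787). Open path.

**Shape 4** — `<circle>` circle, stroke `#008000` → cut (S761, F962). Machine vertices: (146.426,100.185) → (145.649,103.086) → (143.525,105.210) → (140.624,105.987) → (137.723,105.210) → (135.599,103.086) → (134.822,100.185) → (135.599,97.284) → (137.723,95.160) → (140.624,94.383) → (143.525,95.160) → (145.649,97.284) → (146.426,100.185). Closed: final G1 returns to the first vertex.

**Shape 5** — `<polyline>` open polyline, stroke `#ff8800` → engrave (S145, F3581). Machine vertices: (75.121,36.946) → (88.647,68.275) → (54.430,49.611). Open path.

**Shape 6** — `<polyline>` line segment, stroke `#008000` → cut (S761, F962). Machine vertices: (60.681,41.490) → (168.276,42.398). Open path.

(Gcodetools for Inkscape — laser output)
G21
G90
G00 X109.781 Y74.301
M3 S761
G01 X143.710 Y95.770 F962
M5
G00 X62.716 Y86.738
M3 S761
G01 X72.617 Y78.957 F962
G01 X80.092 Y67.715
G01 X86.370 Y54.848
G01 X92.679 Y42.192
G01 X100.246 Y31.583
G01 X110.299 Y24.860
M5
G00 X127.302 Y101.462
M3 S579
G01 X56.582 Y83.787 F2098
M5
G00 X146.426 Y100.185
M3 S761
G01 X145.649 Y103.086 F962
G01 X143.525 Y105.210
G01 X140.624 Y105.987
G01 X137.723 Y105.210
G01 X135.599 Y103.086
G01 X134.822 Y100.185
G01 X135.599 Y97.284
G01 X137.723 Y95.160
G01 X140.624 Y94.383
G01 X143.525 Y95.160
G01 X145.649 Y97.284
G01 X146.426 Y100.185
M5
G00 X75.121 Y36.946
M3 S145
G01 X88.647 Y68.275 F3581
G01 X54.430 Y49.611
M5
G00 X60.681 Y41.490
M3 S761
G01 X168.276 Y42.398 F962
M5
G00 X0.000 Y0.000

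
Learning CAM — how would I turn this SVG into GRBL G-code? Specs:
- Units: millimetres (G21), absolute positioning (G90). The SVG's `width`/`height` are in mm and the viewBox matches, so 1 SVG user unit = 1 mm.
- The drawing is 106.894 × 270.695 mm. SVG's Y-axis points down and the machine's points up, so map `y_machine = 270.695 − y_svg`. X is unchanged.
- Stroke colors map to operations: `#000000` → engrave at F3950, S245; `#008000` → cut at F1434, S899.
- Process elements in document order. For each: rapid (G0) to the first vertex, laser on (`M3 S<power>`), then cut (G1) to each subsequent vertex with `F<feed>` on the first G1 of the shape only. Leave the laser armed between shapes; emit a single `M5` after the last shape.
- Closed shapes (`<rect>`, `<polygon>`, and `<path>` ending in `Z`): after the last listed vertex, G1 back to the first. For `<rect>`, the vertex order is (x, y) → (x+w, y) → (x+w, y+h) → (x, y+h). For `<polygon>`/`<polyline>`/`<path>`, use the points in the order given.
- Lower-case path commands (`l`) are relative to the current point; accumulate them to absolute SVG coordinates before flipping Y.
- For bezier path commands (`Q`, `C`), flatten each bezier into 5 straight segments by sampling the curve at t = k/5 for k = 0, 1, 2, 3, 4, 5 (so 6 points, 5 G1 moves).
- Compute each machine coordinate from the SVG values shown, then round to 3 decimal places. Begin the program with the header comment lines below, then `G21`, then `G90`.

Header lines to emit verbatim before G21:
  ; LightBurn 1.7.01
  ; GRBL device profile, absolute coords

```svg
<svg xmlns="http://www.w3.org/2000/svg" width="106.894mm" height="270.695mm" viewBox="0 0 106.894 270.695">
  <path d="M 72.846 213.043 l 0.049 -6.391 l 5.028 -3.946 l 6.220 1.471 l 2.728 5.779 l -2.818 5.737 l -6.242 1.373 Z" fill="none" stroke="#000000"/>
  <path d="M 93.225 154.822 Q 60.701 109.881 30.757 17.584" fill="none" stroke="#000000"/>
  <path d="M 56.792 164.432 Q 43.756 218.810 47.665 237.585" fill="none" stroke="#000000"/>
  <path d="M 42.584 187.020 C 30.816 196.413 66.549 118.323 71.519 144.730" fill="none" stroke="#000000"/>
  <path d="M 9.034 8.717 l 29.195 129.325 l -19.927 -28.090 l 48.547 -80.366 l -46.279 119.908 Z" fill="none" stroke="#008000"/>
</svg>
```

1 u = 1 mm; y_m = 270.695 − y.

[1] `<path>` regular polygon, #000000→engrave S245 F3950: (72.846,57.652) → (72.895,64.043) → (77.923,67.989) → (84.143,66.518) → (86.871,60.739) → (84.053,55.002) → (77.811,53.629) → (72.846,57.652) (closed)

[2] `<path>` quadratic bezier, #000000→engrave S245 F3950: (93.225,115.873) → (80.319,135.744) → (67.619,159.403) → (55.125,186.850) → (42.838,218.086) → (30.757,253.111)

[3] `<path>` quadratic bezier, #000000→engrave S245 F3950: (56.792,106.263) → (52.255,85.936) → (49.074,68.457) → (47.249,53.826) → (46.779,42.044) → (47.665,33.110)

[4] `<path>` cubic bezier, #000000→engrave S245 F3950: (42.584,83.675) → (40.597,87.001) → (46.254,102.109) → (55.798,119.782) → (65.472,130.805) → (71.519,125.965)

[5] `<path>` closed polygon, #008000→cut S899 F1434: (9.034,261.978) → (38.229,132.653) → (18.302,160.743) → (66.849,241.109) → (20.570,121.201) → (9.034,261.978) (closed)

; LightBurn 1.7.01
; GRBL device profile, absolute coords
G21
G90
G0 X72.846 Y57.652
M3 S245
G1 X72.895 Y64.043 F3950
G1 X77.923 Y67.989
G1 X84.143 Y66.518
G1 X86.871 Y60.739
G1 X84.053 Y55.002
G1 X77.811 Y53.629
G1 X72.846 Y57.652
G0 X93.225 Y115.873
M3 S245
G1 X80.319 Y135.744 F3950
G1 X67.619 Y159.403
G1 X55.125 Y186.850
G1 X42.838 Y218.086
G1 X30.757 Y253.111
G0 X56.792 Y106.263
M3 S245
G1 X52.255 Y85.936 F3950
G1 X49.074 Y68.457
G1 X47.249 Y53.826
G1 X46.779 Y42.044
G1 X47.665 Y33.110
G0 X42.584 Y83.675
M3 S245
G1 X40.597 Y87.001 F3950
G1 X46.254 Y102.109
G1 X55.798 Y119.782
G1 X65.472 Y130.805
G1 X71.519 Y125.965
G0 X9.034 Y261.978
M3 S899
G1 X38.229 Y132.653 F1434
G1 X18.302 Y160.743
G1 X66.849 Y241.109
G1 X20.570 Y121.201
G1 X9.034 Y261.978
M5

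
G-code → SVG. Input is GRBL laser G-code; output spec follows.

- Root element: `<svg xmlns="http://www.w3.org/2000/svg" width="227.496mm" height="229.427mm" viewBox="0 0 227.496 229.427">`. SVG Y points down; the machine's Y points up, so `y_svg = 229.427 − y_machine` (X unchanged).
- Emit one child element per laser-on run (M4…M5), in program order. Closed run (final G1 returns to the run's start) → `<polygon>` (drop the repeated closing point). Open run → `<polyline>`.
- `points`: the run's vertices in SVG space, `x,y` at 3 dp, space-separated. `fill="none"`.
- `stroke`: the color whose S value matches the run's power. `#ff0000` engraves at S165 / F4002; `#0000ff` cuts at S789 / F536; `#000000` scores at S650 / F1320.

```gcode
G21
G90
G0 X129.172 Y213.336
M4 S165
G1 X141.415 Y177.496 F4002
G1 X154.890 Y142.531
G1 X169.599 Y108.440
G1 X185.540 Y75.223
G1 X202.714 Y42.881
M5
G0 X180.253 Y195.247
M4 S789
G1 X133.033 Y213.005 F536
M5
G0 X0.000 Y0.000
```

<svg xmlns="http://www.w3.org/2000/svg" width="227.496mm" height="229.427mm" viewBox="0 0 227.496 229.427">
  <polyline points="129.172,16.091 141.415,51.931 154.890,86.896 169.599,120.987 185.540,154.204 202.714,186.546" fill="none" stroke="#ff0000"/>
  <polyline points="180.253,34.180 133.033,16.422" fill="none" stroke="#0000ff"/>
</svg>

Machine Y-up, SVG Y-down with viewBox height 229.427, so y_svg = 229.427 − y_machine; X carries over.

Run 1: S165 ⇒ engrave layer `#ff0000`. The run is open, so emit a `<polyline>` with points (Y-flipped): 129.172,16.091 141.415,51.931 154.890,86.896 169.599,120.987 185.540,154.204 202.714,186.546.

Run 2: power S789 maps to stroke `#0000ff` (cut). The run is open, so emit a `<polyline>` with points (Y-flipped): 180.253,34.180 133.033,16.422.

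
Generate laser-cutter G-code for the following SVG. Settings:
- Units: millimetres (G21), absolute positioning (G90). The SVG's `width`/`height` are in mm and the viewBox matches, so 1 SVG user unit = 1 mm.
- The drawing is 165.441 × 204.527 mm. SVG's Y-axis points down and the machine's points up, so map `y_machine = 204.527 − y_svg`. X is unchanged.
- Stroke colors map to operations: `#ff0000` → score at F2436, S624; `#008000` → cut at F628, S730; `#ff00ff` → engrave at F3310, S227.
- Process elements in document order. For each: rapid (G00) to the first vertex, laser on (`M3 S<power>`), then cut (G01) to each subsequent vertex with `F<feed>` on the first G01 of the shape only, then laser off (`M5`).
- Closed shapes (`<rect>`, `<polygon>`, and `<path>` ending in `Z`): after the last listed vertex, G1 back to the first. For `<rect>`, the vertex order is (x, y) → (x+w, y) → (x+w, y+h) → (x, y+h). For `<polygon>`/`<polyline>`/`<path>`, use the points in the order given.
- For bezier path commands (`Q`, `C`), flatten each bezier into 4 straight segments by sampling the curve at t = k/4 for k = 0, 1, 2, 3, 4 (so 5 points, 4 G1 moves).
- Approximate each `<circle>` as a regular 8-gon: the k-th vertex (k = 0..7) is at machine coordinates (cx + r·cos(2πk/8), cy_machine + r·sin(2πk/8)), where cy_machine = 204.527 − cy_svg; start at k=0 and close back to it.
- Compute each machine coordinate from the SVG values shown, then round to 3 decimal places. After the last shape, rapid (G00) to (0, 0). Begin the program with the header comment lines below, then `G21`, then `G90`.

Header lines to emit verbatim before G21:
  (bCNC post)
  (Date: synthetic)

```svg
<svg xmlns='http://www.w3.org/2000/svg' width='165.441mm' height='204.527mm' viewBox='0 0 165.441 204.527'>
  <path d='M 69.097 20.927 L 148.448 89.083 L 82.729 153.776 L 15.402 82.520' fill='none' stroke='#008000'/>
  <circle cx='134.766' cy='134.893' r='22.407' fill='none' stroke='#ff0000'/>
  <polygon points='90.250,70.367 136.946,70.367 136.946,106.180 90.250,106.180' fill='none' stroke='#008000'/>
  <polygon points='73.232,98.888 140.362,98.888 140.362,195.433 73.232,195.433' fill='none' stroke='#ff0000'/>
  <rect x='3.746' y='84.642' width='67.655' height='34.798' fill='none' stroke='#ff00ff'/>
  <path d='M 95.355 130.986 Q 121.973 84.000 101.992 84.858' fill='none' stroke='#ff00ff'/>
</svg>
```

viewBox `0 0 165.441 204.527` with mm width/height → 1 unit = 1 mm. Flip: y_m = 204.527 − y_svg.

**Shape 1** — `<path>` open polyline, stroke `#008000` → cut (S730, F628). Machine vertices: (69.097,183.600) → (148.448,115.444) → (82.729,50.751) → (15.402,122.007). Open path.

**Shape 2** — `<circle>` circle, stroke `#ff0000` → score (S624, F2436). Machine vertices: (157.173,69.634) → (150.610,85.478) → (134.766,92.041) → (118.922,85.478) → (112.359,69.634) → (118.922,53.790) → (134.766,47.227) → (150.610,53.790) → (157.173,69.634). Closed: final G1 returns to the first vertex.

**Shape 3** — `<polygon>` rectangle, stroke `#008000` → cut (S730, F628). Machine vertices: (90.250,134.160) → (136.946,134.160) → (136.946,98.347) → (90.250,98.347) → (90.250,134.160). Closed: final G1 returns to the first vertex.

**Shape 4** — `<polygon>` rectangle, stroke `#ff0000` → score (S624, F2436). Machine vertices: (73.232,105.639) → (140.362,105.639) → (140.362,9.094) → (73.232,9.094) → (73.232,105.639). Closed: final G1 returns to the first vertex.

**Shape 5** — `<rect>` rectangle, stroke `#ff00ff` → engrave (S227, F3310). Machine vertices: (3.746,119.885) → (71.401,119.885) → (71.401,85.087) → (3.746,85.087) → (3.746,119.885). Closed: final G1 returns to the first vertex.

**Shape 6** — `<path>` quadratic bezier, stroke `#ff00ff` → engrave (S227, F3310). Control points (SVG): P0=(95.355,130.986), P1=(121.973,84.000), P2=(101.992,84.858); sampled at t=k/4. Machine vertices: (95.355,73.541) → (105.752,94.044) → (110.323,108.566) → (109.070,117.108) → (101.992,119.669). Open path.

(bCNC post)
(Date: synthetic)
G21
G90
G00 X69.097 Y183.600
M3 S730
G01 X148.448 Y115.444 F628
G01 X82.729 Y50.751
G01 X15.402 Y122.007
M5
G00 X157.173 Y69.634
M3 S624
G01 X150.610 Y85.478 F2436
G01 X134.766 Y92.041
G01 X118.922 Y85.478
G01 X112.359 Y69.634
G01 X118.922 Y53.790
G01 X134.766 Y47.227
G01 X150.610 Y53.790
G01 X157.173 Y69.634
M5
G00 X90.250 Y134.160
M3 S730
G01 X136.946 Y134.160 F628
G01 X136.946 Y98.347
G01 X90.250 Y98.347
G01 X90.250 Y134.160
M5
G00 X73.232 Y105.639
M3 S624
G01 X140.362 Y105.639 F2436
G01 X140.362 Y9.094
G01 X73.232 Y9.094
G01 X73.232 Y105.639
M5
G00 X3.746 Y119.885
M3 S227
G01 X71.401 Y119.885 F3310
G01 X71.401 Y85.087
G01 X3.746 Y85.087
G01 X3.746 Y119.885
M5
G00 X95.355 Y73.541
M3 S227
G01 X105.752 Y94.044 F3310
G01 X110.323 Y108.566
G01 X109.070 Y117.108
G01 X101.992 Y119.669
M5
G00 X0.000 Y0.000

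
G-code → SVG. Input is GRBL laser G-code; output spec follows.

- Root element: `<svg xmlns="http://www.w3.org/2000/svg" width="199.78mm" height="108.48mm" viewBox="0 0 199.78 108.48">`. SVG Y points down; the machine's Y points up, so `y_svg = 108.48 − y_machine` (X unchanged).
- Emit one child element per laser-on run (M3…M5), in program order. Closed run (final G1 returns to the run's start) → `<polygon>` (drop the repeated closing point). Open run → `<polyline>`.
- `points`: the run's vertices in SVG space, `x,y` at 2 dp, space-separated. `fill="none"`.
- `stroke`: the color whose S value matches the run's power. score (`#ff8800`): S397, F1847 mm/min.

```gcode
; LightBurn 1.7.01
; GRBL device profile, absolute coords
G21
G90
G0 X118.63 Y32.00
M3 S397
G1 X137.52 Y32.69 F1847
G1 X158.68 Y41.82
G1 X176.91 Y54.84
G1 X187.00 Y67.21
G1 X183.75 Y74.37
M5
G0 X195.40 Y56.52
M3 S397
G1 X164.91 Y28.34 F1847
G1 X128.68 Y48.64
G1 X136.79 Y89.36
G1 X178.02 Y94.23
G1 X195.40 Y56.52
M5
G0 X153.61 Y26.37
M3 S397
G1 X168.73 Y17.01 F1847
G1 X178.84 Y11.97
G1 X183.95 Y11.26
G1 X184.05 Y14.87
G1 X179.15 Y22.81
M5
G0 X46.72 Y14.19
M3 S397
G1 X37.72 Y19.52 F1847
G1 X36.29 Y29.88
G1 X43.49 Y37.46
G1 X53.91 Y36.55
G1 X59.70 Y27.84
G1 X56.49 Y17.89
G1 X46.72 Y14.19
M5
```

Each laser-on run becomes one SVG element. Flip Y back into SVG space with y_svg = 108.48 − y_machine. Every run uses S397, so all elements get stroke `#ff8800` (score).

Run 1: The run is open, so emit a `<polyline>` with points (Y-flipped): 118.63,76.48 137.52,75.79 158.68,66.66 176.91,53.64 187.00,41.27 183.75,34.11.

Run 2: The run returns to its start, so emit a `<polygon>` with points (Y-flipped): 195.40,51.96 164.91,80.14 128.68,59.84 136.79,19.12 178.02,14.25.

Run 3: The run is open, so emit a `<polyline>` with points (Y-flipped): 153.61,82.11 168.73,91.47 178.84,96.51 183.95,97.22 184.05,93.61 179.15,85.67.

Run 4: The run returns to its start, so emit a `<polygon>` with points (Y-flipped): 46.72,94.29 37.72,88.96 36.29,78.60 43.49,71.02 53.91,71.93 59.70,80.64 56.49,90.59.

<svg xmlns="http://www.w3.org/2000/svg" width="199.78mm" height="108.48mm" viewBox="0 0 199.78 108.48">
  <polyline points="118.63,76.48 137.52,75.79 158.68,66.66 176.91,53.64 187.00,41.27 183.75,34.11" fill="none" stroke="#ff8800"/>
  <polygon points="195.40,51.96 164.91,80.14 128.68,59.84 136.79,19.12 178.02,14.25" fill="none" stroke="#ff8800"/>
  <polyline points="153.61,82.11 168.73,91.47 178.84,96.51 183.95,97.22 184.05,93.61 179.15,85.67" fill="none" stroke="#ff8800"/>
  <polygon points="46.72,94.29 37.72,88.96 36.29,78.60 43.49,71.02 53.91,71.93 59.70,80.64 56.49,90.59" fill="none" stroke="#ff8800"/>
</svg>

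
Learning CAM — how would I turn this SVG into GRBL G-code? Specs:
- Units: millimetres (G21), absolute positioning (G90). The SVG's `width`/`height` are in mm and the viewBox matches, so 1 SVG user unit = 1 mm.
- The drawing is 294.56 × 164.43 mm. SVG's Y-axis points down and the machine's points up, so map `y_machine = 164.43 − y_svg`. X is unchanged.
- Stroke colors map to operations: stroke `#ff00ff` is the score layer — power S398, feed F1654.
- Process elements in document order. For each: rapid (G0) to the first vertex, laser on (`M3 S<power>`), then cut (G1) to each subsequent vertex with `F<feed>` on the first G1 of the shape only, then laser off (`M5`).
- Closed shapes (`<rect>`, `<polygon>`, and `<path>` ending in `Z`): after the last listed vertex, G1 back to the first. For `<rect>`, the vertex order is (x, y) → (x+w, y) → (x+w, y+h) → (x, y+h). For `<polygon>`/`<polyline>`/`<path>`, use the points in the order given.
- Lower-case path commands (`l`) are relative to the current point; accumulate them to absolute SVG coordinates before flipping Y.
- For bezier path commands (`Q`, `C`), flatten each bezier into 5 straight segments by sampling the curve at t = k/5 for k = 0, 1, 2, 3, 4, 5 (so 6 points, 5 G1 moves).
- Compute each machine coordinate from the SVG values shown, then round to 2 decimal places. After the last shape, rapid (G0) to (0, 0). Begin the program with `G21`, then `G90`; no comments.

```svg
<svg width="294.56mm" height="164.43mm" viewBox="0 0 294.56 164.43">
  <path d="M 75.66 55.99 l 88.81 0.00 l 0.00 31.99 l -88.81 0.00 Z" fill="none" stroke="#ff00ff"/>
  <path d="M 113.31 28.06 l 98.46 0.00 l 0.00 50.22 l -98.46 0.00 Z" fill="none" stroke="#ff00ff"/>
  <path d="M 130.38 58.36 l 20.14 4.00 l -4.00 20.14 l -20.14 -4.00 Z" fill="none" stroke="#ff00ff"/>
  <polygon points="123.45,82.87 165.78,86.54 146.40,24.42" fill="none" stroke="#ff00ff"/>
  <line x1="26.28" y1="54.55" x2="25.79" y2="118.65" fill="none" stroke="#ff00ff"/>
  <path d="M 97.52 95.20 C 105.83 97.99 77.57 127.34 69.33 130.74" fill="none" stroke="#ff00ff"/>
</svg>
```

G21
G90
G0 X75.66 Y108.44
M3 S398
G1 X164.47 Y108.44 F1654
G1 X164.47 Y76.45
G1 X75.66 Y76.45
G1 X75.66 Y108.44
M5
G0 X113.31 Y136.37
M3 S398
G1 X211.77 Y136.37 F1654
G1 X211.77 Y86.15
G1 X113.31 Y86.15
G1 X113.31 Y136.37
M5
G0 X130.38 Y106.07
M3 S398
G1 X150.52 Y102.07 F1654
G1 X146.52 Y81.93
G1 X126.38 Y85.93
G1 X130.38 Y106.07
M5
G0 X123.45 Y81.56
M3 S398
G1 X165.78 Y77.89 F1654
G1 X146.40 Y140.01
G1 X123.45 Y81.56
M5
G0 X26.28 Y109.88
M3 S398
G1 X25.79 Y45.78 F1654
M5
G0 X97.52 Y69.23
M3 S398
G1 X98.57 Y64.79 F1654
G1 X93.56 Y56.49
G1 X85.21 Y46.87
G1 X76.22 Y38.42
G1 X69.33 Y33.69
M5
G0 X0.00 Y0.00

viewBox `0 0 294.56 164.43` with mm width/height → 1 unit = 1 mm. Flip: y_m = 164.43 − y_svg.

**Shape 1** — `<path>` rectangle, stroke `#ff00ff` → score (S398, F1654). Machine vertices: (75.66,108.44) → (164.47,108.44) → (164.47,76.45) → (75.66,76.45) → (75.66,108.44). Closed: final G1 returns to the first vertex.

**Shape 2** — `<path>` rectangle, stroke `#ff00ff` → score (S398, F1654). Machine vertices: (113.31,136.37) → (211.77,136.37) → (211.77,86.15) → (113.31,86.15) → (113.31,136.37). Closed: final G1 returns to the first vertex.

**Shape 3** — `<path>` regular polygon, stroke `#ff00ff` → score (S398, F1654). Machine vertices: (130.38,106.07) → (150.52,102.07) → (146.52,81.93) → (126.38,85.93) → (130.38,106.07). Closed: final G1 returns to the first vertex.

**Shape 4** — `<polygon>` closed polygon, stroke `#ff00ff` → score (S398, F1654). Machine vertices: (123.45,81.56) → (165.78,77.89) → (146.40,140.01) → (123.45,81.56). Closed: final G1 returns to the first vertex.

**Shape 5** — `<line>` line segment, stroke `#ff00ff` → score (S398, F1654). Machine vertices: (26.28,109.88) → (25.79,45.78). Open path.

**Shape 6** — `<path>` cubic bezier, stroke `#ff00ff` → score (S398, F1654). Control points (SVG): P0=(97.52,95.20), P1=(105.83,97.99), P2=(77.57,127.34), P3=(69.33,130.74); sampled at t=k/5. Machine vertices: (97.52,69.23) → (98.57,64.79) → (93.56,56.49) → (85.21,46.87) → (76.22,38.42) → (69.33,33.69). Open path.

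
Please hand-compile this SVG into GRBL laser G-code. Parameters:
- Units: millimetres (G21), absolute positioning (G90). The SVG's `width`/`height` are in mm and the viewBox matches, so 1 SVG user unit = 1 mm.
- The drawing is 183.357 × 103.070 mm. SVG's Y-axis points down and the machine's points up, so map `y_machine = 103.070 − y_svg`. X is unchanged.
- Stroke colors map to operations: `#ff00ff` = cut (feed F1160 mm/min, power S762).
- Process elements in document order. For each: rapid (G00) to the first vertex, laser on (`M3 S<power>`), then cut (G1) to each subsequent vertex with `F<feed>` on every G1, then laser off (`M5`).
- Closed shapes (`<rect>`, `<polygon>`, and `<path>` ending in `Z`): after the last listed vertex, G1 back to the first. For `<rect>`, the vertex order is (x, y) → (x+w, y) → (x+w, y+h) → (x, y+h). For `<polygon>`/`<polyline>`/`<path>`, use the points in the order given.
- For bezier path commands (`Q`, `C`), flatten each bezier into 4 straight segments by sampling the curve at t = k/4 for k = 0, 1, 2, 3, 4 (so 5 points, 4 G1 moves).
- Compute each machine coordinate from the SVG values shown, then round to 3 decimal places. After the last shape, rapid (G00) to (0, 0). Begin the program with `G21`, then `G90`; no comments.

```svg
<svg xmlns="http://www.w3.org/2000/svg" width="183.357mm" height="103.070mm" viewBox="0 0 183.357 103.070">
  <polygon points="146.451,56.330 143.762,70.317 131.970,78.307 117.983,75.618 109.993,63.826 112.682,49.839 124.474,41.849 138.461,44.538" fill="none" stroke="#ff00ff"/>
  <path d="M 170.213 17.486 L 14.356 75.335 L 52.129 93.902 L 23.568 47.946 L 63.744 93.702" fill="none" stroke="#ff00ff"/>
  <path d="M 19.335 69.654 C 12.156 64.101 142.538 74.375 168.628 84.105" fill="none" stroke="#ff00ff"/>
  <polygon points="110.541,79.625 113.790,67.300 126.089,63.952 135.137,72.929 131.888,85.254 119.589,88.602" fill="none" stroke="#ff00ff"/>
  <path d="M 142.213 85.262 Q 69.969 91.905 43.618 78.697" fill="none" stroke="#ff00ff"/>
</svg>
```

G21
G90
G00 X146.451 Y46.740
M3 S762
G1 X143.762 Y32.753 F1160
G1 X131.970 Y24.763 F1160
G1 X117.983 Y27.452 F1160
G1 X109.993 Y39.244 F1160
G1 X112.682 Y53.231 F1160
G1 X124.474 Y61.221 F1160
G1 X138.461 Y58.532 F1160
G1 X146.451 Y46.740 F1160
M5
G00 X170.213 Y85.584
M3 S762
G1 X14.356 Y27.735 F1160
G1 X52.129 Y9.168 F1160
G1 X23.568 Y55.124 F1160
G1 X63.744 Y9.368 F1160
M5
G00 X19.335 Y33.416
M3 S762
G1 X35.964 Y34.869 F1160
G1 X81.506 Y31.922 F1160
G1 X133.285 Y26.109 F1160
G1 X168.628 Y18.965 F1160
M5
G00 X110.541 Y23.445
M3 S762
G1 X113.790 Y35.770 F1160
G1 X126.089 Y39.118 F1160
G1 X135.137 Y30.141 F1160
G1 X131.888 Y17.816 F1160
G1 X119.589 Y14.468 F1160
G1 X110.541 Y23.445 F1160
M5
G00 X142.213 Y17.808
M3 S762
G1 X108.959 Y15.727 F1160
G1 X81.442 Y16.128 F1160
G1 X59.662 Y19.010 F1160
G1 X43.618 Y24.373 F1160
M5
G00 X0.000 Y0.000

viewBox `0 0 183.357 103.070` with mm width/height → 1 unit = 1 mm. Flip: y_m = 103.070 − y_svg.

**Shape 1** — `<polygon>` regular polygon, stroke `#ff00ff` → cut (S762, F1160). Machine vertices: (146.451,46.740) → (143.762,32.753) → (131.970,24.763) → (117.983,27.452) → (109.993,39.244) → (112.682,53.231) → (124.474,61.221) → (138.461,58.532) → (146.451,46.740). Closed: final G1 returns to the first vertex.

**Shape 2** — `<path>` open polyline, stroke `#ff00ff` → cut (S762, F1160). Machine vertices: (170.213,85.584) → (14.356,27.735) → (52.129,9.168) → (23.568,55.124) → (63.744,9.368). Open path.

**Shape 3** — `<path>` cubic bezier, stroke `#ff00ff` → cut (S762, F1160). Control points (SVG): P0=(19.335,69.654), P1=(12.156,64.101), P2=(142.538,74.375), P3=(168.628,84.105); sampled at t=k/4. Machine vertices: (19.335,33.416) → (35.964,34.869) → (81.506,31.922) → (133.285,26.109) → (168.628,18.965). Open path.

**Shape 4** — `<polygon>` regular polygon, stroke `#ff00ff` → cut (S762, F1160). Machine vertices: (110.541,23.445) → (113.790,35.770) → (126.089,39.118) → (135.137,30.141) → (131.888,17.816) → (119.589,14.468) → (110.541,23.445). Closed: final G1 returns to the first vertex.

**Shape 5** — `<path>` quadratic bezier, stroke `#ff00ff` → cut (S762, F1160). Control points (SVG): P0=(142.213,85.262), P1=(69.969,91.905), P2=(43.618,78.697); sampled at t=k/4. Machine vertices: (142.213,17.808) → (108.959,15.727) → (81.442,16.128) → (59.662,19.010) → (43.618,24.373). Open path.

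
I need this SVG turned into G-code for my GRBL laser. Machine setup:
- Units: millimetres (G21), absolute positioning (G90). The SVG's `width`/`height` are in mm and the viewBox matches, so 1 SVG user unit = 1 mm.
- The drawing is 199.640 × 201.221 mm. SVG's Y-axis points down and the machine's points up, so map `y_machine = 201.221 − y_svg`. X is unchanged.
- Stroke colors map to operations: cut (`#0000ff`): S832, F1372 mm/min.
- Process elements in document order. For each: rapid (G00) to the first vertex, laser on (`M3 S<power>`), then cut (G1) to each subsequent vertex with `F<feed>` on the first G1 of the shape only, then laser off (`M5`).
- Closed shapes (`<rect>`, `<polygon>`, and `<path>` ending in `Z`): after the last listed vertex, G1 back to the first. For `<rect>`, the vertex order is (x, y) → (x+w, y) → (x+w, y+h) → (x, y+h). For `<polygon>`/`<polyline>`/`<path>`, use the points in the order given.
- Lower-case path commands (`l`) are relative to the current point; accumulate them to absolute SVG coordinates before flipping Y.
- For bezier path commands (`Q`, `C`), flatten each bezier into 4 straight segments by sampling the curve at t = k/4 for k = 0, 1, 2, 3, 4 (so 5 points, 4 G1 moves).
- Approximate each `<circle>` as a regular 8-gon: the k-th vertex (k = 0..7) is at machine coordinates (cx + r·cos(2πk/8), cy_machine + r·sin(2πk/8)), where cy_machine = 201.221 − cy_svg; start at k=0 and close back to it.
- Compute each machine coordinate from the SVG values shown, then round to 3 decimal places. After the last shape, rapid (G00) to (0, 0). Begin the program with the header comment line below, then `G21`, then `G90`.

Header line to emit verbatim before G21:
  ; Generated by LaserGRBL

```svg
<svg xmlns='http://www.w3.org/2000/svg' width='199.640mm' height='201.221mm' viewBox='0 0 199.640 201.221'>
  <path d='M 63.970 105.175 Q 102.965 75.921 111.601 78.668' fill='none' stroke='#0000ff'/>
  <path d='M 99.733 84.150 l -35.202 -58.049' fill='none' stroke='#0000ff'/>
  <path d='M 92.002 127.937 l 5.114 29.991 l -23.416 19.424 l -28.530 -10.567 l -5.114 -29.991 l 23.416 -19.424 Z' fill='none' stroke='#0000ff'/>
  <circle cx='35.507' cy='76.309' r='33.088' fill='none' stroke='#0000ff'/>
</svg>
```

; Generated by LaserGRBL
G21
G90
G00 X63.970 Y96.046
M3 S832
G1 X81.570 Y108.673 F1372
G1 X95.375 Y117.300
G1 X105.386 Y121.926
G1 X111.601 Y122.553
M5
G00 X99.733 Y117.071
M3 S832
G1 X64.531 Y175.120 F1372
M5
G00 X92.002 Y73.284
M3 S832
G1 X97.116 Y43.293 F1372
G1 X73.700 Y23.869
G1 X45.170 Y34.436
G1 X40.056 Y64.427
G1 X63.472 Y83.851
G1 X92.002 Y73.284
M5
G00 X68.595 Y124.912
M3 S832
G1 X58.904 Y148.309 F1372
G1 X35.507 Y158.000
G1 X12.110 Y148.309
G1 X2.419 Y124.912
G1 X12.110 Y101.515
G1 X35.507 Y91.824
G1 X58.904 Y101.515
G1 X68.595 Y124.912
M5
G00 X0.000 Y0.000

1 u = 1 mm; y_m = 201.221 − y.

[1] `<path>` quadratic bezier, #0000ff→cut S832 F1372: (63.970,96.046) → (81.570,108.673) → (95.375,117.300) → (105.386,121.926) → (111.601,122.553)

[2] `<path>` line segment, #0000ff→cut S832 F1372: (99.733,117.071) → (64.531,175.120)

[3] `<path>` regular polygon, #0000ff→cut S832 F1372: (92.002,73.284) → (97.116,43.293) → (73.700,23.869) → (45.170,34.436) → (40.056,64.427) → (63.472,83.851) → (92.002,73.284) (closed)

[4] `<circle>` circle, #0000ff→cut S832 F1372: (68.595,124.912) → (58.904,148.309) → (35.507,158.000) → (12.110,148.309) → (2.419,124.912) → (12.110,101.515) → (35.507,91.824) → (58.904,101.515) → (68.595,124.912) (closed)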